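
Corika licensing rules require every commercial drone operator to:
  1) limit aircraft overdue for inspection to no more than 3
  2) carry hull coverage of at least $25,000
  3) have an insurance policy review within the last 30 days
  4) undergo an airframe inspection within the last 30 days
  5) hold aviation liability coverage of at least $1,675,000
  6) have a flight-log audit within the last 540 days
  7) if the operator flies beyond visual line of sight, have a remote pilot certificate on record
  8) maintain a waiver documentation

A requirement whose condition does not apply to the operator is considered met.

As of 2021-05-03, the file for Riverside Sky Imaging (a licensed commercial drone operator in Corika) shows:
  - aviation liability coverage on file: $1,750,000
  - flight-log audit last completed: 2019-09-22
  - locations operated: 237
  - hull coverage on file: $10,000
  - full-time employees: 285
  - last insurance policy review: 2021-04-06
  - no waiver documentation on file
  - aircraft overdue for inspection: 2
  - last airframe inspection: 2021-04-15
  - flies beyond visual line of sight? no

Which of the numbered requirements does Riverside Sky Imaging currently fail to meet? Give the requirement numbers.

1. aircraft overdue for inspection 2 ≤ 3 → met
2. hull coverage $10,000 < $25,000 → not met
3. insurance policy review 27 days ago vs limit 30 → met
4. airframe inspection 18 days ago vs limit 30 → met
5. aviation liability coverage $1,750,000 ≥ $1,675,000 → met
6. flight-log audit 589 days ago vs limit 540 → not met
7. condition 'flies beyond visual line of sight' does not hold → requirement n/a → met
8. waiver documentation absent → not met
Not met: 2, 6, 8

2, 6, 8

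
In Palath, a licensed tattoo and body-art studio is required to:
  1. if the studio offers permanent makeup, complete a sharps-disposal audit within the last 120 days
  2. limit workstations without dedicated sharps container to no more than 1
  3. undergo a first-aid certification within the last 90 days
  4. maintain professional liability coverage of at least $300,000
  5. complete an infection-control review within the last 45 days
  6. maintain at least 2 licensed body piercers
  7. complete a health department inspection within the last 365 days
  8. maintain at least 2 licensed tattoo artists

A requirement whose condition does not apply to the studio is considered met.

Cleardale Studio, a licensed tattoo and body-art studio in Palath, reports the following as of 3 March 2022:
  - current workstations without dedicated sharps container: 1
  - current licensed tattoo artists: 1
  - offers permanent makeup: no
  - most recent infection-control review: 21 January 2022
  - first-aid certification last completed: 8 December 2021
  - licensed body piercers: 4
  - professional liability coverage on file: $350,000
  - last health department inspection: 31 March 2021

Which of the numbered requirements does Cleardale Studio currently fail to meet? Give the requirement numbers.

8

1. condition 'offers permanent makeup' does not hold → requirement n/a → met
2. workstations without dedicated sharps container 1 ≤ 1 → met
3. first-aid certification 85 days ago vs limit 90 → met
4. professional liability coverage $350,000 ≥ $300,000 → met
5. infection-control review 41 days ago vs limit 45 → met
6. licensed body piercers 4 ≥ 2 → met
7. health department inspection 337 days ago vs limit 365 → met
8. licensed tattoo artists 1 < 2 → not met
Not met: 8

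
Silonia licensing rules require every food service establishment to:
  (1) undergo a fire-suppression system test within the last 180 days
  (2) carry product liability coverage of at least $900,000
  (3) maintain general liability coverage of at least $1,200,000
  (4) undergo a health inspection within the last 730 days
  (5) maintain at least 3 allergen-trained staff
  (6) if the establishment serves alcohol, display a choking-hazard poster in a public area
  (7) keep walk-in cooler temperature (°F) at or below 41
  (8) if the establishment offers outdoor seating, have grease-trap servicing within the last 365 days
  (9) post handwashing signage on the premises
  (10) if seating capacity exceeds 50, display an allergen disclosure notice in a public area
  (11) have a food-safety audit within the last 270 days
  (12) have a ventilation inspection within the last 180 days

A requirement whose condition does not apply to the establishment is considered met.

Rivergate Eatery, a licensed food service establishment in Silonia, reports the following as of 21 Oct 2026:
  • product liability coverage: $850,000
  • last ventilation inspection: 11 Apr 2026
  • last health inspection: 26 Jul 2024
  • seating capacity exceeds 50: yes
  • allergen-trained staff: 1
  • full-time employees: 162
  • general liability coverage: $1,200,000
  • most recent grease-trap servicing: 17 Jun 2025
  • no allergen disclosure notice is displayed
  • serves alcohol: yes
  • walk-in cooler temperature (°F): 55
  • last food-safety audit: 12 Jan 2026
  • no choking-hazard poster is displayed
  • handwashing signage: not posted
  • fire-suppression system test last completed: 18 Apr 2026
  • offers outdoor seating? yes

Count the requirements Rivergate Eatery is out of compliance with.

1. fire-suppression system test 186 days ago vs limit 180 → not met
2. product liability coverage $850,000 < $900,000 → not met
3. general liability coverage $1,200,000 ≥ $1,200,000 → met
4. health inspection 817 days ago vs limit 730 → not met
5. allergen-trained staff 1 < 3 → not met
6. condition 'serves alcohol' holds; choking-hazard poster absent → not met
7. walk-in cooler temperature (°F) 55 > 41 → not met
8. condition 'offers outdoor seating' holds; grease-trap servicing 491 days ago vs limit 365 → not met
9. handwashing signage absent → not met
10. condition 'seating capacity exceeds 50' holds; allergen disclosure notice absent → not met
11. food-safety audit 282 days ago vs limit 270 → not met
12. ventilation inspection 193 days ago vs limit 180 → not met
Not met: 11 of 12

11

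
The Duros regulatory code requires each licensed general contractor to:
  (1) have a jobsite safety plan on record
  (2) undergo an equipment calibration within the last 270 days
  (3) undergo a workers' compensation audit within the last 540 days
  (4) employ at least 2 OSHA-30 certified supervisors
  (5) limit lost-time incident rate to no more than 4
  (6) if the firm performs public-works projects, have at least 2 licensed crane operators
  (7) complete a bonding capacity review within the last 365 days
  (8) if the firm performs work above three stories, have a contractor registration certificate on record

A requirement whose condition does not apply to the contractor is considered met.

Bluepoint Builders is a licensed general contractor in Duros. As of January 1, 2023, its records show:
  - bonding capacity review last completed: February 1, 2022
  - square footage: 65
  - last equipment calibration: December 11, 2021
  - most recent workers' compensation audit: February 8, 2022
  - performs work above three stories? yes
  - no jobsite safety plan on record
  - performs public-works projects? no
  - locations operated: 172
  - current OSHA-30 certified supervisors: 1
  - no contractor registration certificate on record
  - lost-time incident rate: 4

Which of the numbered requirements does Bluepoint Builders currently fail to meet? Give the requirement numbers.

1. jobsite safety plan absent → not met
2. equipment calibration 386 days ago vs limit 270 → not met
3. workers' compensation audit 327 days ago vs limit 540 → met
4. OSHA-30 certified supervisors 1 < 2 → not met
5. lost-time incident rate 4 ≤ 4 → met
6. condition 'performs public-works projects' does not hold → requirement n/a → met
7. bonding capacity review 334 days ago vs limit 365 → met
8. condition 'performs work above three stories' holds; contractor registration certificate absent → not met
Not met: 1, 2, 4, 8

1, 2, 4, 8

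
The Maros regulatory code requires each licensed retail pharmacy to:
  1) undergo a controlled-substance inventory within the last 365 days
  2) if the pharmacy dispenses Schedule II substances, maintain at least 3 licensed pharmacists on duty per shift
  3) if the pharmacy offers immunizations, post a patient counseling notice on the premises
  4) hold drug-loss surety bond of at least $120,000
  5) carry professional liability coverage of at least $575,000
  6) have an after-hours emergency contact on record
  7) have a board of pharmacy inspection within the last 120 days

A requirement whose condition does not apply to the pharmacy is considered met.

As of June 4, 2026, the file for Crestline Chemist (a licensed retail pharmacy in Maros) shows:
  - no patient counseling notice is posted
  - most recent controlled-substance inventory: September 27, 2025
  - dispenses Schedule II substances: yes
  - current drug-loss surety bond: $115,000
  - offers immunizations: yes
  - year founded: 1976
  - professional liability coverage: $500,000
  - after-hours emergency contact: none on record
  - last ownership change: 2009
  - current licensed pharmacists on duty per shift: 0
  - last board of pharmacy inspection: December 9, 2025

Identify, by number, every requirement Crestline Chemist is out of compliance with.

2, 3, 4, 5, 6, 7

1. controlled-substance inventory 250 days ago vs limit 365 → met
2. condition 'dispenses Schedule II substances' holds; licensed pharmacists on duty per shift 0 < 3 → not met
3. condition 'offers immunizations' holds; patient counseling notice absent → not met
4. drug-loss surety bond $115,000 < $120,000 → not met
5. professional liability coverage $500,000 < $575,000 → not met
6. after-hours emergency contact absent → not met
7. board of pharmacy inspection 177 days ago vs limit 120 → not met
Not met: 2, 3, 4, 5, 6, 7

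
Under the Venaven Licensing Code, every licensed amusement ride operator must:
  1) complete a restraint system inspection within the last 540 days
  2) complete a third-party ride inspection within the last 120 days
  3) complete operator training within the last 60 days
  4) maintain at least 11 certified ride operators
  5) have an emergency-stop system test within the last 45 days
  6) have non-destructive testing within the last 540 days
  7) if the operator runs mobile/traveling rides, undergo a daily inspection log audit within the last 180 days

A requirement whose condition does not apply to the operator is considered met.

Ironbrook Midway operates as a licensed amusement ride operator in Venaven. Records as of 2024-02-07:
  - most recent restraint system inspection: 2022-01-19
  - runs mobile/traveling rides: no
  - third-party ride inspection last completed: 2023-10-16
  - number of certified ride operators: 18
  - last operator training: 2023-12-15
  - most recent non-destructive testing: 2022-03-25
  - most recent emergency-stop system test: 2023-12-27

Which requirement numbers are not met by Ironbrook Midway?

1, 6

1. restraint system inspection 749 days ago vs limit 540 → not met
2. third-party ride inspection 114 days ago vs limit 120 → met
3. operator training 54 days ago vs limit 60 → met
4. certified ride operators 18 ≥ 11 → met
5. emergency-stop system test 42 days ago vs limit 45 → met
6. non-destructive testing 684 days ago vs limit 540 → not met
7. condition 'runs mobile/traveling rides' does not hold → requirement n/a → met
Not met: 1, 6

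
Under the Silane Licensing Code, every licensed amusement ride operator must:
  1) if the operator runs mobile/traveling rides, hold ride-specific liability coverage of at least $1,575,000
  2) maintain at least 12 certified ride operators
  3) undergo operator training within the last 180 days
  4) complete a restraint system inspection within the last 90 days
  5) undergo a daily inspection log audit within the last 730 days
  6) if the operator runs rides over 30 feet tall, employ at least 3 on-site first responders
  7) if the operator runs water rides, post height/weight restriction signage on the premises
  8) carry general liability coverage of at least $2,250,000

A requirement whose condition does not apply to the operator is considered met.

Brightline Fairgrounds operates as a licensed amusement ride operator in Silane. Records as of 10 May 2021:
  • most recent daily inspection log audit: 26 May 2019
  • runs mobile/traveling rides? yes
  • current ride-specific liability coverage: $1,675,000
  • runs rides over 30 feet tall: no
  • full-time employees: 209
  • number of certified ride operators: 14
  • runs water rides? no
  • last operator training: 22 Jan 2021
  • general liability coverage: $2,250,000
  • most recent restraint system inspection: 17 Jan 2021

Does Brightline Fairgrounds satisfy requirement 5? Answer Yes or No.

5. daily inspection log audit 715 days ago vs limit 730 → met

Yes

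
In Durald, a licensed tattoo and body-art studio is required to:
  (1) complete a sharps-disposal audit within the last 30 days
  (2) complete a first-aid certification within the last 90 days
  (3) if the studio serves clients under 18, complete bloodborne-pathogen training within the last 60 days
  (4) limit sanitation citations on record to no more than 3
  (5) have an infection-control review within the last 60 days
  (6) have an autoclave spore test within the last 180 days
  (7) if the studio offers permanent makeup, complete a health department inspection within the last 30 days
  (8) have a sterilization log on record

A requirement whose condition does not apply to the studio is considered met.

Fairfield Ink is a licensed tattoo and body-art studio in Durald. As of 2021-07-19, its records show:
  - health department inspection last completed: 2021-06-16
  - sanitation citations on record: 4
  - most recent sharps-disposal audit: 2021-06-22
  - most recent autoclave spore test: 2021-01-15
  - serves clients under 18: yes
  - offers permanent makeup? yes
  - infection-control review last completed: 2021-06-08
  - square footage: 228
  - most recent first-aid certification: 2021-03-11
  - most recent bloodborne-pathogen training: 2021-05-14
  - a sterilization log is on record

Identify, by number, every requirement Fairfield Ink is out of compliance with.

2, 3, 4, 6, 7

1. sharps-disposal audit 27 days ago vs limit 30 → met
2. first-aid certification 130 days ago vs limit 90 → not met
3. condition 'serves clients under 18' holds; bloodborne-pathogen training 66 days ago vs limit 60 → not met
4. sanitation citations on record 4 > 3 → not met
5. infection-control review 41 days ago vs limit 60 → met
6. autoclave spore test 185 days ago vs limit 180 → not met
7. condition 'offers permanent makeup' holds; health department inspection 33 days ago vs limit 30 → not met
8. sterilization log present → met
Not met: 2, 3, 4, 6, 7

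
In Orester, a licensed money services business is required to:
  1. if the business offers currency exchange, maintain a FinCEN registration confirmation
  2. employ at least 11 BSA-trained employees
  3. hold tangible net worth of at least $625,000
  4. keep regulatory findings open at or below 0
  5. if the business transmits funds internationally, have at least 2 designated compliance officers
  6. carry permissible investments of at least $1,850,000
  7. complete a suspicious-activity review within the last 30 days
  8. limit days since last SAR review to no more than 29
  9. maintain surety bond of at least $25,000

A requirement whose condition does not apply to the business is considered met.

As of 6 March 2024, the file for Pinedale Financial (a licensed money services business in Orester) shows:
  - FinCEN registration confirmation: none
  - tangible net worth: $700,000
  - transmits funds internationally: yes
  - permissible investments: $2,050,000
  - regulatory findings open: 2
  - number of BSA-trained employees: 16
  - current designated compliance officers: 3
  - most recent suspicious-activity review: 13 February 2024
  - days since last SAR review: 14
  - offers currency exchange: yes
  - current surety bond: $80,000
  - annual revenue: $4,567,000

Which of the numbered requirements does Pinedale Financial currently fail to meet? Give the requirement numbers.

1, 4

1. condition 'offers currency exchange' holds; FinCEN registration confirmation absent → not met
2. BSA-trained employees 16 ≥ 11 → met
3. tangible net worth $700,000 ≥ $625,000 → met
4. regulatory findings open 2 > 0 → not met
5. condition 'transmits funds internationally' holds; designated compliance officers 3 ≥ 2 → met
6. permissible investments $2,050,000 ≥ $1,850,000 → met
7. suspicious-activity review 22 days ago vs limit 30 → met
8. days since last SAR review 14 ≤ 29 → met
9. surety bond $80,000 ≥ $25,000 → met
Not met: 1, 4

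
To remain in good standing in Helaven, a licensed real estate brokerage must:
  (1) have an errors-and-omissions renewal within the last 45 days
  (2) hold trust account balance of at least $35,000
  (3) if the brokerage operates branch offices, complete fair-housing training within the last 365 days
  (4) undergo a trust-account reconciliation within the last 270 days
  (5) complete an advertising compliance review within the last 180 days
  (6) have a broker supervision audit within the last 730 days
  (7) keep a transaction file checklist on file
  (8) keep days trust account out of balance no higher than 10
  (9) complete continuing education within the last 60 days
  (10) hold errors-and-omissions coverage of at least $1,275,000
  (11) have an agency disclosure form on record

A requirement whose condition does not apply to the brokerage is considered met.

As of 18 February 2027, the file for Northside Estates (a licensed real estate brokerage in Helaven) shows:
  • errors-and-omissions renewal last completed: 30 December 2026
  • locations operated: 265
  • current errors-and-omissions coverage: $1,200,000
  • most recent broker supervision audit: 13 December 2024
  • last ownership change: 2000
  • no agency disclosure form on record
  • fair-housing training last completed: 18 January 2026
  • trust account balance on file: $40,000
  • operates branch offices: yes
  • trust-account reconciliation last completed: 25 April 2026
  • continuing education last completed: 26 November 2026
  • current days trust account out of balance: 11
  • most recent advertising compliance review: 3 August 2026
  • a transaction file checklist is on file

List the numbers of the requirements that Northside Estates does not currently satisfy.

1, 3, 4, 5, 6, 8, 9, 10, 11

1. errors-and-omissions renewal 50 days ago vs limit 45 → not met
2. trust account balance $40,000 ≥ $35,000 → met
3. condition 'operates branch offices' holds; fair-housing training 396 days ago vs limit 365 → not met
4. trust-account reconciliation 299 days ago vs limit 270 → not met
5. advertising compliance review 199 days ago vs limit 180 → not met
6. broker supervision audit 797 days ago vs limit 730 → not met
7. transaction file checklist present → met
8. days trust account out of balance 11 > 10 → not met
9. continuing education 84 days ago vs limit 60 → not met
10. errors-and-omissions coverage $1,200,000 < $1,275,000 → not met
11. agency disclosure form absent → not met
Not met: 1, 3, 4, 5, 6, 8, 9, 10, 11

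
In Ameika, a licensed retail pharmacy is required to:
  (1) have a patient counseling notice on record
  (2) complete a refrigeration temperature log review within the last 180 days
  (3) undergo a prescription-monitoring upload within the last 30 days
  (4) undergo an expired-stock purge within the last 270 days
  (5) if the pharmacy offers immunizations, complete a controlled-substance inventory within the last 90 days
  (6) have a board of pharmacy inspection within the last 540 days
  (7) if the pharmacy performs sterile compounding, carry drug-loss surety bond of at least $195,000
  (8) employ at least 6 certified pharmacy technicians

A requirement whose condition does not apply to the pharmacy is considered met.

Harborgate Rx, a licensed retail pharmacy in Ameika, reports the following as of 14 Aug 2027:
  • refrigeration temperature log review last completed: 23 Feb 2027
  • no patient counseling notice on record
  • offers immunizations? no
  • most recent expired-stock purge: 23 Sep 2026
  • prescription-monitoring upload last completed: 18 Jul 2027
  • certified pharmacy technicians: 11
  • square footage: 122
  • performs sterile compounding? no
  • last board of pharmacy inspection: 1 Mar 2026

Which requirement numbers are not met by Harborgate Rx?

1. patient counseling notice absent → not met
2. refrigeration temperature log review 172 days ago vs limit 180 → met
3. prescription-monitoring upload 27 days ago vs limit 30 → met
4. expired-stock purge 325 days ago vs limit 270 → not met
5. condition 'offers immunizations' does not hold → requirement n/a → met
6. board of pharmacy inspection 531 days ago vs limit 540 → met
7. condition 'performs sterile compounding' does not hold → requirement n/a → met
8. certified pharmacy technicians 11 ≥ 6 → met
Not met: 1, 4

1, 4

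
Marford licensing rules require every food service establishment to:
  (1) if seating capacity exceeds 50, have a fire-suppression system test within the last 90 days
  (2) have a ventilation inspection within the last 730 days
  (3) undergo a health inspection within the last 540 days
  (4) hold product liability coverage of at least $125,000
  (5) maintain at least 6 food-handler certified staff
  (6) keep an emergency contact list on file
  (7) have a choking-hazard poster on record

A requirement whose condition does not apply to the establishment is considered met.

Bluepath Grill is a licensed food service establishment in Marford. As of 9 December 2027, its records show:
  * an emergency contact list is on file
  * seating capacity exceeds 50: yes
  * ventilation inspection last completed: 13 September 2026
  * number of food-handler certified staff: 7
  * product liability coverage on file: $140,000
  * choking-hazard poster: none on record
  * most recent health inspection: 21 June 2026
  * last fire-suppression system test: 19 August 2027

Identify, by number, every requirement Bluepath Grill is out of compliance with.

1, 7

1. condition 'seating capacity exceeds 50' holds; fire-suppression system test 112 days ago vs limit 90 → not met
2. ventilation inspection 452 days ago vs limit 730 → met
3. health inspection 536 days ago vs limit 540 → met
4. product liability coverage $140,000 ≥ $125,000 → met
5. food-handler certified staff 7 ≥ 6 → met
6. emergency contact list present → met
7. choking-hazard poster absent → not met
Not met: 1, 7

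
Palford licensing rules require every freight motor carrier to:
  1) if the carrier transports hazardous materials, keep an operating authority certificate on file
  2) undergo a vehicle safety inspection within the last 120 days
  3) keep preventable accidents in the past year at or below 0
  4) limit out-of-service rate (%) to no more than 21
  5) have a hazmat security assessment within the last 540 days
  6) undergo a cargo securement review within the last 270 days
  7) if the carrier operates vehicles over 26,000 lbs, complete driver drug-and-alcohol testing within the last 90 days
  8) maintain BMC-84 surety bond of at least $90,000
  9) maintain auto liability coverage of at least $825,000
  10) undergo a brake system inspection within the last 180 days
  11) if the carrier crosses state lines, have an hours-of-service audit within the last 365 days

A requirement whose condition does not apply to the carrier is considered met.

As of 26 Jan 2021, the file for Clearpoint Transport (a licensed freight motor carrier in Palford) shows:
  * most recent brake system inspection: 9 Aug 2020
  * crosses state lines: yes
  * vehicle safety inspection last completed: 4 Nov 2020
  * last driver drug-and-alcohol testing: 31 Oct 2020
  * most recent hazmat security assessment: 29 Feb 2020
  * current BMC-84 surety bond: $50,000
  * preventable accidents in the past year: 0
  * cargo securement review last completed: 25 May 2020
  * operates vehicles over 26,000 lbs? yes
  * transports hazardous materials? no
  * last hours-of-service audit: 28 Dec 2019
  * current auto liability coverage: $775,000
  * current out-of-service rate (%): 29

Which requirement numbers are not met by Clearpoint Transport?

4, 8, 9, 11

1. condition 'transports hazardous materials' does not hold → requirement n/a → met
2. vehicle safety inspection 83 days ago vs limit 120 → met
3. preventable accidents in the past year 0 ≤ 0 → met
4. out-of-service rate (%) 29 > 21 → not met
5. hazmat security assessment 332 days ago vs limit 540 → met
6. cargo securement review 246 days ago vs limit 270 → met
7. condition 'operates vehicles over 26,000 lbs' holds; driver drug-and-alcohol testing 87 days ago vs limit 90 → met
8. BMC-84 surety bond $50,000 < $90,000 → not met
9. auto liability coverage $775,000 < $825,000 → not met
10. brake system inspection 170 days ago vs limit 180 → met
11. condition 'crosses state lines' holds; hours-of-service audit 395 days ago vs limit 365 → not met
Not met: 4, 8, 9, 11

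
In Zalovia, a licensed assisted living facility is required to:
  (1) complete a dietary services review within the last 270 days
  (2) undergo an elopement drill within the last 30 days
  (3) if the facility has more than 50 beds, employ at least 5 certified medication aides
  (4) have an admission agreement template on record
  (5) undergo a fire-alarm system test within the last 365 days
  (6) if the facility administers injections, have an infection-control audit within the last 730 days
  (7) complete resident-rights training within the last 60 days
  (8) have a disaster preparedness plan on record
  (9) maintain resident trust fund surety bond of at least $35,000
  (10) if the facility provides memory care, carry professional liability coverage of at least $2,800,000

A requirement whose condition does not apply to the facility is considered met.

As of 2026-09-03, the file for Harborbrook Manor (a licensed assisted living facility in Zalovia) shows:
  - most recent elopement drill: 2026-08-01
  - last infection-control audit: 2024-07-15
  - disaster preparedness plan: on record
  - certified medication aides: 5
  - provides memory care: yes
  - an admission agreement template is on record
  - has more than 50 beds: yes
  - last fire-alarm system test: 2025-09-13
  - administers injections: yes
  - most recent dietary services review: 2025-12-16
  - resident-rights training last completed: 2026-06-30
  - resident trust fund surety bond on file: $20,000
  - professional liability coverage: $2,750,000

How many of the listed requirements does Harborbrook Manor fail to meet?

1. dietary services review 261 days ago vs limit 270 → met
2. elopement drill 33 days ago vs limit 30 → not met
3. condition 'has more than 50 beds' holds; certified medication aides 5 ≥ 5 → met
4. admission agreement template present → met
5. fire-alarm system test 355 days ago vs limit 365 → met
6. condition 'administers injections' holds; infection-control audit 780 days ago vs limit 730 → not met
7. resident-rights training 65 days ago vs limit 60 → not met
8. disaster preparedness plan present → met
9. resident trust fund surety bond $20,000 < $35,000 → not met
10. condition 'provides memory care' holds; professional liability coverage $2,750,000 < $2,800,000 → not met
Not met: 5 of 10

5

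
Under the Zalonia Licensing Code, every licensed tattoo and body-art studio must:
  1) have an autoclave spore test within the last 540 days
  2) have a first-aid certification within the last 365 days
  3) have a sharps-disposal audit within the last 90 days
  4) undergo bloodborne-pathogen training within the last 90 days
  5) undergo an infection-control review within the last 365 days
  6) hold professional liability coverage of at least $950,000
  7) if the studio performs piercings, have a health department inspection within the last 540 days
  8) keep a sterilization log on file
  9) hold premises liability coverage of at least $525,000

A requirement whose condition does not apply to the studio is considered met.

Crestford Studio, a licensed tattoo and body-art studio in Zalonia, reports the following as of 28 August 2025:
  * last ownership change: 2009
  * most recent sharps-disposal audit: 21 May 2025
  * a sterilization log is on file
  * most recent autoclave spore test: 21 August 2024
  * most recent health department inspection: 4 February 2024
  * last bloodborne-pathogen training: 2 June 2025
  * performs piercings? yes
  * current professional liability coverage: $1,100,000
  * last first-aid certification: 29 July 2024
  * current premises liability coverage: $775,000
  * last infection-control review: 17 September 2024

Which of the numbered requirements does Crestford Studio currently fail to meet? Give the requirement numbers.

1. autoclave spore test 372 days ago vs limit 540 → met
2. first-aid certification 395 days ago vs limit 365 → not met
3. sharps-disposal audit 99 days ago vs limit 90 → not met
4. bloodborne-pathogen training 87 days ago vs limit 90 → met
5. infection-control review 345 days ago vs limit 365 → met
6. professional liability coverage $1,100,000 ≥ $950,000 → met
7. condition 'performs piercings' holds; health department inspection 571 days ago vs limit 540 → not met
8. sterilization log present → met
9. premises liability coverage $775,000 ≥ $525,000 → met
Not met: 2, 3, 7

2, 3, 7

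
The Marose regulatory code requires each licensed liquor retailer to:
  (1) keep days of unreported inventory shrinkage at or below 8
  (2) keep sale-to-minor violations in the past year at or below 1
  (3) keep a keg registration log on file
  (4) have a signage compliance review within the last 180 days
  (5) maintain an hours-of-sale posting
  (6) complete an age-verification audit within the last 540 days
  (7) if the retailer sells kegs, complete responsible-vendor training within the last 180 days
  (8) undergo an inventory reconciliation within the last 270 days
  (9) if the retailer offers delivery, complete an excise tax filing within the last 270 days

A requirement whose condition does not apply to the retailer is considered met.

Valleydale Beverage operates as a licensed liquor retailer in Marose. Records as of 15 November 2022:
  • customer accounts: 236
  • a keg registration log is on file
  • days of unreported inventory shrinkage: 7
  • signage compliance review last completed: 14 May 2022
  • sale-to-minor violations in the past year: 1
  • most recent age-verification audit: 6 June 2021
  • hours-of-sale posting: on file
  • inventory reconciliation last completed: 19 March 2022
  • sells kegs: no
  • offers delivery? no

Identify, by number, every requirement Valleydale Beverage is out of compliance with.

4

1. days of unreported inventory shrinkage 7 ≤ 8 → met
2. sale-to-minor violations in the past year 1 ≤ 1 → met
3. keg registration log present → met
4. signage compliance review 185 days ago vs limit 180 → not met
5. hours-of-sale posting present → met
6. age-verification audit 527 days ago vs limit 540 → met
7. condition 'sells kegs' does not hold → requirement n/a → met
8. inventory reconciliation 241 days ago vs limit 270 → met
9. condition 'offers delivery' does not hold → requirement n/a → met
Not met: 4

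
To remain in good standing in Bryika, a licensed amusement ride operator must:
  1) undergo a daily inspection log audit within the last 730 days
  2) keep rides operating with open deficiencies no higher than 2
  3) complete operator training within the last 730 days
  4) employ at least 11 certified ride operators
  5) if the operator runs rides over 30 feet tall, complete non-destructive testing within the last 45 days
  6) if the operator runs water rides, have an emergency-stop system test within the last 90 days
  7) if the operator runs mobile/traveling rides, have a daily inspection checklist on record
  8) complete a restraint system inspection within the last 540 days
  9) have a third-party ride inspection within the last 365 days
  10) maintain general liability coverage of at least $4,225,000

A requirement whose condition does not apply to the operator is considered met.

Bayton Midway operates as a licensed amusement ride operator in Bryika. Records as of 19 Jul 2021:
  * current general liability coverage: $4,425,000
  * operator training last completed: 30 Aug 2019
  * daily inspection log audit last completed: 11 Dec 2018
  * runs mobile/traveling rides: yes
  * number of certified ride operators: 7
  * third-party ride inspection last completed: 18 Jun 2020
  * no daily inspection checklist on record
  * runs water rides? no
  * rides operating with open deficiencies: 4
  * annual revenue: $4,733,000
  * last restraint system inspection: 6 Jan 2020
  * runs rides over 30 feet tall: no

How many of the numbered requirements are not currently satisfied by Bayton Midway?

1. daily inspection log audit 951 days ago vs limit 730 → not met
2. rides operating with open deficiencies 4 > 2 → not met
3. operator training 689 days ago vs limit 730 → met
4. certified ride operators 7 < 11 → not met
5. condition 'runs rides over 30 feet tall' does not hold → requirement n/a → met
6. condition 'runs water rides' does not hold → requirement n/a → met
7. condition 'runs mobile/traveling rides' holds; daily inspection checklist absent → not met
8. restraint system inspection 560 days ago vs limit 540 → not met
9. third-party ride inspection 396 days ago vs limit 365 → not met
10. general liability coverage $4,425,000 ≥ $4,225,000 → met
Not met: 6 of 10

6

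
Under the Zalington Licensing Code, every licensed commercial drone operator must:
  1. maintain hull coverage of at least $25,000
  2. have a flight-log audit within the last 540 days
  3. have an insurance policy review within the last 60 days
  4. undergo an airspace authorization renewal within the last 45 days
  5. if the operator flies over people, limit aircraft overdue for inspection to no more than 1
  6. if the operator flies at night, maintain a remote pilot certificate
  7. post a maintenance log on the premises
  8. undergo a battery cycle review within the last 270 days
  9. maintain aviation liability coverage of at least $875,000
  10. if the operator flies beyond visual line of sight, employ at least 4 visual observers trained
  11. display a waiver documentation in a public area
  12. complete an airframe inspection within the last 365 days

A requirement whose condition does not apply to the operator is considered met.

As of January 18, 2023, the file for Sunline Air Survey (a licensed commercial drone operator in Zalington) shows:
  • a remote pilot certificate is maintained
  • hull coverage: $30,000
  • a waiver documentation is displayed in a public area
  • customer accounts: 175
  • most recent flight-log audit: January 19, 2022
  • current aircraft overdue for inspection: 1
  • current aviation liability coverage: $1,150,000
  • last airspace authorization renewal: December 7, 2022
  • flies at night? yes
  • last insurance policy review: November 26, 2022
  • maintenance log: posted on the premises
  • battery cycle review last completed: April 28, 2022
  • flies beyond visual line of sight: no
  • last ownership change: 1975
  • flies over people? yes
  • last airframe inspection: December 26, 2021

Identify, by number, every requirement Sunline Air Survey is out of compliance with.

12

1. hull coverage $30,000 ≥ $25,000 → met
2. flight-log audit 364 days ago vs limit 540 → met
3. insurance policy review 53 days ago vs limit 60 → met
4. airspace authorization renewal 42 days ago vs limit 45 → met
5. condition 'flies over people' holds; aircraft overdue for inspection 1 ≤ 1 → met
6. condition 'flies at night' holds; remote pilot certificate present → met
7. maintenance log present → met
8. battery cycle review 265 days ago vs limit 270 → met
9. aviation liability coverage $1,150,000 ≥ $875,000 → met
10. condition 'flies beyond visual line of sight' does not hold → requirement n/a → met
11. waiver documentation present → met
12. airframe inspection 388 days ago vs limit 365 → not met
Not met: 12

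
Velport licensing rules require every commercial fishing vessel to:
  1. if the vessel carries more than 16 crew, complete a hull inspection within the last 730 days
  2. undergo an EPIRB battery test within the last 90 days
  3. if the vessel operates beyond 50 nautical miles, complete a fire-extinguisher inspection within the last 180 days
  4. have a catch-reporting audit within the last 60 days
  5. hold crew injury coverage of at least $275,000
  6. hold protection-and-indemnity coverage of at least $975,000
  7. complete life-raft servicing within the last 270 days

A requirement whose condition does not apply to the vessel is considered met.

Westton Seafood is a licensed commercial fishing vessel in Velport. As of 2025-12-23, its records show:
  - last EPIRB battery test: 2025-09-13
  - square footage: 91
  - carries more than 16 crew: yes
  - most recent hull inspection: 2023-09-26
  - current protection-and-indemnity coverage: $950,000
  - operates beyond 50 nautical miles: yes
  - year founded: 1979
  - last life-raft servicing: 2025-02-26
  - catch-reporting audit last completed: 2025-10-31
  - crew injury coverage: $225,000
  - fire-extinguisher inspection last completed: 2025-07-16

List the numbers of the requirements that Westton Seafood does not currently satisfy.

1. condition 'carries more than 16 crew' holds; hull inspection 819 days ago vs limit 730 → not met
2. EPIRB battery test 101 days ago vs limit 90 → not met
3. condition 'operates beyond 50 nautical miles' holds; fire-extinguisher inspection 160 days ago vs limit 180 → met
4. catch-reporting audit 53 days ago vs limit 60 → met
5. crew injury coverage $225,000 < $275,000 → not met
6. protection-and-indemnity coverage $950,000 < $975,000 → not met
7. life-raft servicing 300 days ago vs limit 270 → not met
Not met: 1, 2, 5, 6, 7

1, 2, 5, 6, 7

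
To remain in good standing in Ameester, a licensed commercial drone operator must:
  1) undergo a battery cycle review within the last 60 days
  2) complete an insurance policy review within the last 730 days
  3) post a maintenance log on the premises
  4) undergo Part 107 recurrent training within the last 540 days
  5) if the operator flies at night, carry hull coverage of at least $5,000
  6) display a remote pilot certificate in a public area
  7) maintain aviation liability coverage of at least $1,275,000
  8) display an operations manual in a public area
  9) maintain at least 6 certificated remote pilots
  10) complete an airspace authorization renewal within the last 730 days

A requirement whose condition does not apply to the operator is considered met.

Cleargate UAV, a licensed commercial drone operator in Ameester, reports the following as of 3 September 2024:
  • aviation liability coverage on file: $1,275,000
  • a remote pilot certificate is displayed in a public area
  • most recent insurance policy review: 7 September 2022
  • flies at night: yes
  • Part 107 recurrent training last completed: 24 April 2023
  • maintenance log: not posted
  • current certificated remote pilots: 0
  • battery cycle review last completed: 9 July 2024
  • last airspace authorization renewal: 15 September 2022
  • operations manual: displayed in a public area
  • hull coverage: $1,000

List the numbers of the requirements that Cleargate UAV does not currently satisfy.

1. battery cycle review 56 days ago vs limit 60 → met
2. insurance policy review 727 days ago vs limit 730 → met
3. maintenance log absent → not met
4. Part 107 recurrent training 498 days ago vs limit 540 → met
5. condition 'flies at night' holds; hull coverage $1,000 < $5,000 → not met
6. remote pilot certificate present → met
7. aviation liability coverage $1,275,000 ≥ $1,275,000 → met
8. operations manual present → met
9. certificated remote pilots 0 < 6 → not met
10. airspace authorization renewal 719 days ago vs limit 730 → met
Not met: 3, 5, 9

3, 5, 9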